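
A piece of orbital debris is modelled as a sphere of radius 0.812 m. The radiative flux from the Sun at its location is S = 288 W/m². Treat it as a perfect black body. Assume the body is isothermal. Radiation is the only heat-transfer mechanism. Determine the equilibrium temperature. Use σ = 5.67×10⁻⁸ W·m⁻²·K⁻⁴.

At equilibrium, absorbed power = emitted power.
Absorbing cross-section = πr² = 2.071 m²; emitting surface = 4πr² = 8.286 m² (ratio 4).
S·A_cross = εσ·A_surf·T⁴  ⇒  T⁴ = S/(4σ).
T⁴ = 1.00·288/(4·5.67×10⁻⁸) = 1.270×10⁹ K⁴.
T = (1.270×10⁹)^(1/4).

T ≈ 189 K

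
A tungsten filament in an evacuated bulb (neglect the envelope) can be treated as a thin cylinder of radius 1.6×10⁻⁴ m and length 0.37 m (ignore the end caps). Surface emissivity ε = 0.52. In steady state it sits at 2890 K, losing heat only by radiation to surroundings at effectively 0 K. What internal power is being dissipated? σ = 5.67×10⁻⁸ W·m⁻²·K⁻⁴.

Steady state: P = εσA T⁴.
A = 2πrL = 3.720×10⁻⁴ m²; T⁴ = (2890)⁴ = 6.976×10¹³ K⁴.
P = 0.52 × 5.67×10⁻⁸ × 3.720×10⁻⁴ × 6.976×10¹³.

P ≈ 765 W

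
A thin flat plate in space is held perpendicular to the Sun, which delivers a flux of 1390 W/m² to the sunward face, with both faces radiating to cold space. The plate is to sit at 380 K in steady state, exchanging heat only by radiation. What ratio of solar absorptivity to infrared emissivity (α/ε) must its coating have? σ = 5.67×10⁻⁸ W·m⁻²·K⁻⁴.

α/ε ≈ 1.70

Balance: αS·A = εσ·2A·T⁴ ⇒ α/ε = 2σT⁴/S.
α/ε = 2·5.67×10⁻⁸·(380)⁴/1390 = 2·5.67×10⁻⁸·2.085×10¹⁰/1390.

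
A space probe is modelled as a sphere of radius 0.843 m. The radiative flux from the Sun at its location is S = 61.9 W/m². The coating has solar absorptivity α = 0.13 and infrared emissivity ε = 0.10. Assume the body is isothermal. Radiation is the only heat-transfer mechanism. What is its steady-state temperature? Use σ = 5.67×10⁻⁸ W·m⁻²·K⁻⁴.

At equilibrium, absorbed power = emitted power.
Absorbing cross-section = πr² = 2.233 m²; emitting surface = 4πr² = 8.930 m² (ratio 4).
αS·A_cross = εσ·A_surf·T⁴  ⇒  T⁴ = αS/(ε·4σ).
T⁴ = 0.130·61.9/(0.10·4·5.67×10⁻⁸) = 3.548×10⁸ K⁴.
T = (3.548×10⁸)^(1/4).

T ≈ 137 K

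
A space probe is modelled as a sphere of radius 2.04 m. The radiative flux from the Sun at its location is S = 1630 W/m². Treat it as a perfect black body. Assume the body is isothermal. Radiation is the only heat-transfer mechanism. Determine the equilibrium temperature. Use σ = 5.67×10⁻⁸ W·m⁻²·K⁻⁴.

At equilibrium, absorbed power = emitted power.
Absorbing cross-section = πr² = 13.07 m²; emitting surface = 4πr² = 52.30 m² (ratio 4).
S·A_cross = εσ·A_surf·T⁴  ⇒  T⁴ = S/(4σ).
T⁴ = 1.00·1630/(4·5.67×10⁻⁸) = 7.187×10⁹ K⁴.
T = (7.187×10⁹)^(1/4).

T ≈ 291 K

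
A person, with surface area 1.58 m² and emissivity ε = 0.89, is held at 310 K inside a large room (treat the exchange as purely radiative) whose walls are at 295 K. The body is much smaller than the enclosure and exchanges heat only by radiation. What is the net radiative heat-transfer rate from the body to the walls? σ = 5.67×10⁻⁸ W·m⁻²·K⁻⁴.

For a small grey body in a large enclosure: P_net = εσA(T_body⁴ − T_wall⁴).
A = 1.58 m²; T_body⁴ − T_wall⁴ = 9.235×10⁹ − 7.573×10⁹ = 1.662×10⁹ K⁴.
|P_net| = 0.89·5.67×10⁻⁸·1.580·1.662×10⁹.

P_net ≈ 133 W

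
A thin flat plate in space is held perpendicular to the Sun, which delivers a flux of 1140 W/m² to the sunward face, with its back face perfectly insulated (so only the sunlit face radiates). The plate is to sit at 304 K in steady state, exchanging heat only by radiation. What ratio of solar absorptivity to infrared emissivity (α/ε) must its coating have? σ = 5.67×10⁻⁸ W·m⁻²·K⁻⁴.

Balance: αS·A = εσ·1A·T⁴ ⇒ α/ε = σT⁴/S.
α/ε = 5.67×10⁻⁸·(304)⁴/1140 = 5.67×10⁻⁸·8.541×10⁹/1140.

α/ε ≈ 0.425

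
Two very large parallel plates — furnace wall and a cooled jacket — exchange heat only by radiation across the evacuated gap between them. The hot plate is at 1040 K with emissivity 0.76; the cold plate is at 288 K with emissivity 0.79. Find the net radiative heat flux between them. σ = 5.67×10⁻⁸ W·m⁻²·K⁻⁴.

For two infinite grey parallel plates, q = σ(T₁⁴ − T₂⁴)/(1/ε₁ + 1/ε₂ − 1).
T₁⁴ − T₂⁴ = 1.170×10¹² − 6.880×10⁹ = 1.163×10¹² K⁴.
1/ε₁ + 1/ε₂ − 1 = 1.316 + 1.266 − 1 = 1.582.
q = 5.67×10⁻⁸ × 1.163×10¹² / 1.582.

q ≈ 41700 W/m²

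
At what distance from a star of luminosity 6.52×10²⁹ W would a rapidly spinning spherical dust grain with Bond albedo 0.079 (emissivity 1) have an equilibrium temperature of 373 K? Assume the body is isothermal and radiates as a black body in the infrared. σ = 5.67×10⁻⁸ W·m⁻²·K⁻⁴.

d ≈ 3.30×10¹² m

For an isothermal black-emitting sphere, (1−a)S·πr² = σ·4πr²·T⁴ ⇒ S = 4σT⁴/(1−a).
S = 4·5.67×10⁻⁸·(373)⁴/0.921 = 4767 W/m².
Flux falls as S = L/(4πd²), so d = √(L/(4πS)) = √(6.52×10²⁹/(4π·4767)).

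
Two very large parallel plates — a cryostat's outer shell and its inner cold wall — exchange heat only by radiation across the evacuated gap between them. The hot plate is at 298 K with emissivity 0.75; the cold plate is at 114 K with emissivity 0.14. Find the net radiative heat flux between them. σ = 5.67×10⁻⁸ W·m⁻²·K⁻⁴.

q ≈ 58.5 W/m²

For two infinite grey parallel plates, q = σ(T₁⁴ − T₂⁴)/(1/ε₁ + 1/ε₂ − 1).
T₁⁴ − T₂⁴ = 7.886×10⁹ − 1.689×10⁸ = 7.717×10⁹ K⁴.
1/ε₁ + 1/ε₂ − 1 = 1.333 + 7.143 − 1 = 7.476.
q = 5.67×10⁻⁸ × 7.717×10⁹ / 7.476.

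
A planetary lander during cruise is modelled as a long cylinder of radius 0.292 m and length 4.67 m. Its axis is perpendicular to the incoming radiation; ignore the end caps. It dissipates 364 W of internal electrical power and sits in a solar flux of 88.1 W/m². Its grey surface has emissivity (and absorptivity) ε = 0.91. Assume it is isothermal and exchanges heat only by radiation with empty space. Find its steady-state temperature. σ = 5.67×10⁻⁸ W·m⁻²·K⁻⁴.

At steady state, absorbed solar power + internal power = radiated power.
Absorbed: α·S·A_cross = 0.91·88.1·2.727 = 218.6 W (cross-section 2rL).
Total input = 218.6 + 364 = 582.6 W.
Radiated: εσ·A_surf·T⁴ with A_surf = 2πrL = 8.568 m².
T⁴ = 582.6/(0.91·5.67×10⁻⁸·8.568) = 1.318×10⁹ K⁴.

T ≈ 191 K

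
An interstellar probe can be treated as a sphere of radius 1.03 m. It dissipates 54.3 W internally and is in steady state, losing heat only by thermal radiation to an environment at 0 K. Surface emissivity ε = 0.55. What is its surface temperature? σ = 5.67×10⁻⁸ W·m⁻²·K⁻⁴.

Steady state: internal power = radiated power, P = εσA T⁴.
Radiating area A = 4πr² = 13.33 m².
T⁴ = P/(εσA) = 54.3/(0.55·5.67×10⁻⁸·13.33) = 1.306×10⁸ K⁴.
T = (1.306×10⁸)^(1/4).

T ≈ 107 K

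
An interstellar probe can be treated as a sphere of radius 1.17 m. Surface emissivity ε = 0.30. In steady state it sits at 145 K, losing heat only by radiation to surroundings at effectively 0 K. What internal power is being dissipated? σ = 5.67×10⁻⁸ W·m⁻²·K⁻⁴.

P ≈ 129 W

Steady state: P = εσA T⁴.
A = 4πr² = 17.20 m²; T⁴ = (145)⁴ = 4.421×10⁸ K⁴.
P = 0.30 × 5.67×10⁻⁸ × 17.20 × 4.421×10⁸.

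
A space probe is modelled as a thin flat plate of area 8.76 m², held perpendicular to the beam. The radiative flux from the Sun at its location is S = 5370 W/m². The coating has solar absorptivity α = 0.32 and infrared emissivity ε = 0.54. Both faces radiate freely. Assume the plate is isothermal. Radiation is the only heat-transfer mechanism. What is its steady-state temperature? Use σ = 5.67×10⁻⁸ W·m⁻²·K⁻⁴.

T ≈ 409 K

At equilibrium, absorbed power = emitted power.
Absorbing cross-section = A = 8.760 m²; emitting surface = 2A = 17.52 m² (ratio 2).
αS·A_cross = εσ·A_surf·T⁴  ⇒  T⁴ = αS/(ε·2σ).
T⁴ = 0.320·5370/(0.54·2·5.67×10⁻⁸) = 2.806×10¹⁰ K⁴.
T = (2.806×10¹⁰)^(1/4).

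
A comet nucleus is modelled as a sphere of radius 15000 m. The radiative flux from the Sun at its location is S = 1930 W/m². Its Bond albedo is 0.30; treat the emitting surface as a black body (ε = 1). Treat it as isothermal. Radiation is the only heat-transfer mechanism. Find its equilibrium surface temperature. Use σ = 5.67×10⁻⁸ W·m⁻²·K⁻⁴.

At equilibrium, absorbed power = emitted power.
Absorbing cross-section = πr² = 7.069×10⁸ m²; emitting surface = 4πr² = 2.827×10⁹ m² (ratio 4).
(1−a)S·A_cross = εσ·A_surf·T⁴  ⇒  T⁴ = (1−a)S/(4σ).
T⁴ = 0.700·1930/(4·5.67×10⁻⁸) = 5.957×10⁹ K⁴.
T = (5.957×10⁹)^(1/4).

T ≈ 278 K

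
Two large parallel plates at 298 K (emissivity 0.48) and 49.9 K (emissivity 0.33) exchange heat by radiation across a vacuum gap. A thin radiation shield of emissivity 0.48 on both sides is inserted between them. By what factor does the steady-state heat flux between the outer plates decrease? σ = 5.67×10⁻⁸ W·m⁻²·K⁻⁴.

factor ≈ 1.77

Without shield: q₀ = σΔ(T⁴)/(1/ε₁+1/ε₂−1) with denominator 4.114.
With shield the two gaps are in series; the resistances add: (1/ε₁+1/ε_s−1)+(1/ε_s+1/ε₂−1) = 3.167+4.114 = 7.280.
Heat-flux ratio q₀/q = 7.280/4.114.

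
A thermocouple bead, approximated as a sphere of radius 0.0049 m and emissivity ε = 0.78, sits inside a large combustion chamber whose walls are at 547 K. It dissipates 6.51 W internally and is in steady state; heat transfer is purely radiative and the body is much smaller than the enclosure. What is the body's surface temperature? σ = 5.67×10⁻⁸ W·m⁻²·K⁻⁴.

T ≈ 872 K

For a small grey body in a large enclosure, net radiated power = εσA(T⁴ − T_w⁴).
Steady state: P = εσA(T⁴ − T_w⁴) with A = 4πr² = 3.017×10⁻⁴ m².
T⁴ = P/(εσA) + T_w⁴ = 6.51/(0.78·5.67×10⁻⁸·3.017×10⁻⁴) + (547)⁴
    = 4.879×10¹¹ + 8.953×10¹⁰ = 5.774×10¹¹ K⁴.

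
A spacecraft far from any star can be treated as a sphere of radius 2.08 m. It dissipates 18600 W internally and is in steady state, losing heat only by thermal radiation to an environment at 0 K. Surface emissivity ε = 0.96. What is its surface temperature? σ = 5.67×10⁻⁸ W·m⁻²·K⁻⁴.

Steady state: internal power = radiated power, P = εσA T⁴.
Radiating area A = 4πr² = 54.37 m².
T⁴ = P/(εσA) = 18600/(0.96·5.67×10⁻⁸·54.37) = 6.285×10⁹ K⁴.
T = (6.285×10⁹)^(1/4).

T ≈ 282 K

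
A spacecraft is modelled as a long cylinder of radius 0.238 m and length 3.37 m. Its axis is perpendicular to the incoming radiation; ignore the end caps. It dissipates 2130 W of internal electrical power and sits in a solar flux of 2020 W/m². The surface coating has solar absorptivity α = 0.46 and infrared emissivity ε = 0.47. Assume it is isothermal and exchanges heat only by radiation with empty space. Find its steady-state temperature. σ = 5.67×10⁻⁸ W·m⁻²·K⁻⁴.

At steady state, absorbed solar power + internal power = radiated power.
Absorbed: α·S·A_cross = 0.46·2020·1.604 = 1491 W (cross-section 2rL).
Total input = 1491 + 2130 = 3621 W.
Radiated: εσ·A_surf·T⁴ with A_surf = 2πrL = 5.039 m².
T⁴ = 3621/(0.47·5.67×10⁻⁸·5.039) = 2.696×10¹⁰ K⁴.

T ≈ 405 K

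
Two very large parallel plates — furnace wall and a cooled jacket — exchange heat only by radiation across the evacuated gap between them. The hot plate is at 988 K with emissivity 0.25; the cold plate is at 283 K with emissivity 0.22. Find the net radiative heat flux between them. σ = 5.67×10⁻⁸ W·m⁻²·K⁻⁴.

For two infinite grey parallel plates, q = σ(T₁⁴ − T₂⁴)/(1/ε₁ + 1/ε₂ − 1).
T₁⁴ − T₂⁴ = 9.529×10¹¹ − 6.414×10⁹ = 9.464×10¹¹ K⁴.
1/ε₁ + 1/ε₂ − 1 = 4.000 + 4.545 − 1 = 7.545.
q = 5.67×10⁻⁸ × 9.464×10¹¹ / 7.545.

q ≈ 7110 W/m²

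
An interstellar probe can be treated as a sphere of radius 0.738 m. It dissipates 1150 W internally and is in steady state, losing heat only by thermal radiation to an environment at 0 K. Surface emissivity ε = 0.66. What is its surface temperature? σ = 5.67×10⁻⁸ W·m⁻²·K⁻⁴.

Steady state: internal power = radiated power, P = εσA T⁴.
Radiating area A = 4πr² = 6.844 m².
T⁴ = P/(εσA) = 1150/(0.66·5.67×10⁻⁸·6.844) = 4.490×10⁹ K⁴.
T = (4.490×10⁹)^(1/4).

T ≈ 259 K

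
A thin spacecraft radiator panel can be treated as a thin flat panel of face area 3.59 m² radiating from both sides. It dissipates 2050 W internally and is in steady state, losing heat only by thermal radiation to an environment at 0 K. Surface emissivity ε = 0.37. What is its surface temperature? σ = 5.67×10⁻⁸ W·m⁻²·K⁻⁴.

Steady state: internal power = radiated power, P = εσA T⁴.
Radiating area A = 2·3.59 = 7.180 m².
T⁴ = P/(εσA) = 2050/(0.37·5.67×10⁻⁸·7.180) = 1.361×10¹⁰ K⁴.
T = (1.361×10¹⁰)^(1/4).

T ≈ 342 K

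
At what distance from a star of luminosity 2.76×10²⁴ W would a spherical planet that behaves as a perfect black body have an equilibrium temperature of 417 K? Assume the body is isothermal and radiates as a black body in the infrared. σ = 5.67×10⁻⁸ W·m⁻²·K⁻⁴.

For an isothermal black-emitting sphere, (1−a)S·πr² = σ·4πr²·T⁴ ⇒ S = 4σT⁴/(1−a).
S = 4·5.67×10⁻⁸·(417)⁴/1.00 = 6858 W/m².
Flux falls as S = L/(4πd²), so d = √(L/(4πS)) = √(2.76×10²⁴/(4π·6858)).

d ≈ 5.66×10⁹ m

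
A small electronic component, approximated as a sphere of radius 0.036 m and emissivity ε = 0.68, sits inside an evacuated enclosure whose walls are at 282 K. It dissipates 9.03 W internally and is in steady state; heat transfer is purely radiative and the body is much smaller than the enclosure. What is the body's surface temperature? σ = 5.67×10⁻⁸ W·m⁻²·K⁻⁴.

For a small grey body in a large enclosure, net radiated power = εσA(T⁴ − T_w⁴).
Steady state: P = εσA(T⁴ − T_w⁴) with A = 4πr² = 0.01629 m².
T⁴ = P/(εσA) + T_w⁴ = 9.03/(0.68·5.67×10⁻⁸·0.01629) + (282)⁴
    = 1.438×10¹⁰ + 6.324×10⁹ = 2.070×10¹⁰ K⁴.

T ≈ 379 K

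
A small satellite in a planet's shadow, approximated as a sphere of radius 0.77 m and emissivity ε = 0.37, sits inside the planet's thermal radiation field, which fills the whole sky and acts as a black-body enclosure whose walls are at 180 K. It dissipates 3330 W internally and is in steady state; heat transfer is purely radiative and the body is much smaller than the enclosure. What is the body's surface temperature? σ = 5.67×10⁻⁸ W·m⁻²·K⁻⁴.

T ≈ 387 K

For a small grey body in a large enclosure, net radiated power = εσA(T⁴ − T_w⁴).
Steady state: P = εσA(T⁴ − T_w⁴) with A = 4πr² = 7.451 m².
T⁴ = P/(εσA) + T_w⁴ = 3330/(0.37·5.67×10⁻⁸·7.451) + (180)⁴
    = 2.130×10¹⁰ + 1.050×10⁹ = 2.235×10¹⁰ K⁴.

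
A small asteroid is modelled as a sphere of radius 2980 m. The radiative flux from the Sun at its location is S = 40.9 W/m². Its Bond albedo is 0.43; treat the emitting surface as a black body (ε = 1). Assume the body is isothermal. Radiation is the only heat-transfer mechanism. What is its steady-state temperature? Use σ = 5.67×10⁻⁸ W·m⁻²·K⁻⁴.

At equilibrium, absorbed power = emitted power.
Absorbing cross-section = πr² = 2.790×10⁷ m²; emitting surface = 4πr² = 1.116×10⁸ m² (ratio 4).
(1−a)S·A_cross = εσ·A_surf·T⁴  ⇒  T⁴ = (1−a)S/(4σ).
T⁴ = 0.570·40.9/(4·5.67×10⁻⁸) = 1.028×10⁸ K⁴.
T = (1.028×10⁸)^(1/4).

T ≈ 101 K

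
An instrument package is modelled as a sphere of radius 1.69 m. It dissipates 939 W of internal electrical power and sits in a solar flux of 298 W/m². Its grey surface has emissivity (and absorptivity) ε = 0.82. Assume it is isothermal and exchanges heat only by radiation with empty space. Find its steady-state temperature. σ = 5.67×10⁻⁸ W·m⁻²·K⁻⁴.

At steady state, absorbed solar power + internal power = radiated power.
Absorbed: α·S·A_cross = 0.82·298·8.973 = 2193 W (cross-section πr²).
Total input = 2193 + 939 = 3132 W.
Radiated: εσ·A_surf·T⁴ with A_surf = 4πr² = 35.89 m².
T⁴ = 3132/(0.82·5.67×10⁻⁸·35.89) = 1.877×10⁹ K⁴.

T ≈ 208 K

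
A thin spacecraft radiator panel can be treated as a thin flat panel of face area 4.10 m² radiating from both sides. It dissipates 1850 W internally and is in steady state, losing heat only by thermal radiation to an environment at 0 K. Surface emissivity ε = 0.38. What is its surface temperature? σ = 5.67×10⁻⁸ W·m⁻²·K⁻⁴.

Steady state: internal power = radiated power, P = εσA T⁴.
Radiating area A = 2·4.10 = 8.200 m².
T⁴ = P/(εσA) = 1850/(0.38·5.67×10⁻⁸·8.200) = 1.047×10¹⁰ K⁴.
T = (1.047×10¹⁰)^(1/4).

T ≈ 320 K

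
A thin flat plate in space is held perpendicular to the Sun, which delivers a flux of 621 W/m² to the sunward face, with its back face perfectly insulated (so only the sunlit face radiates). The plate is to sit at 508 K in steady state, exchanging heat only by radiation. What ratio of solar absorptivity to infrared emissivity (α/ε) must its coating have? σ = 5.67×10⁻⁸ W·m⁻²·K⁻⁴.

Balance: αS·A = εσ·1A·T⁴ ⇒ α/ε = σT⁴/S.
α/ε = 5.67×10⁻⁸·(508)⁴/621 = 5.67×10⁻⁸·6.660×10¹⁰/621.

α/ε ≈ 6.08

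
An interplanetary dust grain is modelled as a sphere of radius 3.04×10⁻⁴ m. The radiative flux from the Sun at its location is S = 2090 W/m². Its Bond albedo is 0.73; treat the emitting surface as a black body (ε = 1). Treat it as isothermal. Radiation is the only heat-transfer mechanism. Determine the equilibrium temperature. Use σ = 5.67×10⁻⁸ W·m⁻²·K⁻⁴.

At equilibrium, absorbed power = emitted power.
Absorbing cross-section = πr² = 2.903×10⁻⁷ m²; emitting surface = 4πr² = 1.161×10⁻⁶ m² (ratio 4).
(1−a)S·A_cross = εσ·A_surf·T⁴  ⇒  T⁴ = (1−a)S/(4σ).
T⁴ = 0.270·2090/(4·5.67×10⁻⁸) = 2.488×10⁹ K⁴.
T = (2.488×10⁹)^(1/4).

T ≈ 223 K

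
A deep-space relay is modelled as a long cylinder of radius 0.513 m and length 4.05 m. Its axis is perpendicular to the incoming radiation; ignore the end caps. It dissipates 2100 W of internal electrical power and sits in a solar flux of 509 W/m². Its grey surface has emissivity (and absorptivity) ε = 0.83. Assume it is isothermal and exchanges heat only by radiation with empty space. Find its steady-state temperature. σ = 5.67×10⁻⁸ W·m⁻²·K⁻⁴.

T ≈ 281 K

At steady state, absorbed solar power + internal power = radiated power.
Absorbed: α·S·A_cross = 0.83·509·4.155 = 1755 W (cross-section 2rL).
Total input = 1755 + 2100 = 3855 W.
Radiated: εσ·A_surf·T⁴ with A_surf = 2πrL = 13.05 m².
T⁴ = 3855/(0.83·5.67×10⁻⁸·13.05) = 6.276×10⁹ K⁴.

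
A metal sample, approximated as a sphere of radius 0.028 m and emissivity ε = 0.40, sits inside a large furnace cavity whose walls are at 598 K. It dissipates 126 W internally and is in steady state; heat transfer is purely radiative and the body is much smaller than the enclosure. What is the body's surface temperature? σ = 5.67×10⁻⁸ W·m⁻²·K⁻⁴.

T ≈ 912 K

For a small grey body in a large enclosure, net radiated power = εσA(T⁴ − T_w⁴).
Steady state: P = εσA(T⁴ − T_w⁴) with A = 4πr² = 0.009852 m².
T⁴ = P/(εσA) + T_w⁴ = 126/(0.40·5.67×10⁻⁸·0.009852) + (598)⁴
    = 5.639×10¹¹ + 1.279×10¹¹ = 6.918×10¹¹ K⁴.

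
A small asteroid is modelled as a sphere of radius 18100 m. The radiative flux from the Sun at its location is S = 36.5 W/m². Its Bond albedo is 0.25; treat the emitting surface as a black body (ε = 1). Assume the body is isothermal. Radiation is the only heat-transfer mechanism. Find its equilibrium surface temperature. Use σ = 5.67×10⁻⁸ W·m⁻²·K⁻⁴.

T ≈ 105 K

At equilibrium, absorbed power = emitted power.
Absorbing cross-section = πr² = 1.029×10⁹ m²; emitting surface = 4πr² = 4.117×10⁹ m² (ratio 4).
(1−a)S·A_cross = εσ·A_surf·T⁴  ⇒  T⁴ = (1−a)S/(4σ).
T⁴ = 0.750·36.5/(4·5.67×10⁻⁸) = 1.207×10⁸ K⁴.
T = (1.207×10⁸)^(1/4).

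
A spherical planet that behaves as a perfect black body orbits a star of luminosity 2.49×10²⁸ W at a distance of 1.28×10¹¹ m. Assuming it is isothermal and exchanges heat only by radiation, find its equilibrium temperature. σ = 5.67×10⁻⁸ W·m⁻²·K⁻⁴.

First find the stellar flux at distance d: S = L/(4πd²) = 2.49×10²⁸/(4π·(1.28×10¹¹)²) = 1.209×10⁵ W/m².
For an isothermal sphere, absorbed (1−a)S·πr² = emitted σ·4πr²·T⁴, so T⁴ = (1−a)S/(4σ).
T⁴ = 1.00·1.209×10⁵/(4·5.67×10⁻⁸) = 5.332×10¹¹ K⁴.

T ≈ 855 K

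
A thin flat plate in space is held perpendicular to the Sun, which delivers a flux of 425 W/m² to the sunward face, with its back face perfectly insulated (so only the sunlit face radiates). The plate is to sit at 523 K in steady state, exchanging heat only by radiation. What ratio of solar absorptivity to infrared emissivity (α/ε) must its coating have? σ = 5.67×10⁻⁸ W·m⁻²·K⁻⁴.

Balance: αS·A = εσ·1A·T⁴ ⇒ α/ε = σT⁴/S.
α/ε = 5.67×10⁻⁸·(523)⁴/425 = 5.67×10⁻⁸·7.482×10¹⁰/425.

α/ε ≈ 9.98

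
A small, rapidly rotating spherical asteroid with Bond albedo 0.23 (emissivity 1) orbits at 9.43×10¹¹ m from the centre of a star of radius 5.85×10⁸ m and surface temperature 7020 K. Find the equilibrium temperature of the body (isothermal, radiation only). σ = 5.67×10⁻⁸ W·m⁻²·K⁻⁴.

The star's surface emits σT_*⁴; at distance d the flux is S = σT_*⁴(R_*/d)².
S = 5.67×10⁻⁸·(7020)⁴·(5.85×10⁸/9.43×10¹¹)² = 52.99 W/m².
For an isothermal sphere T⁴ = (1−a)S/(4σ) = 1.799×10⁸ K⁴.

T ≈ 116 K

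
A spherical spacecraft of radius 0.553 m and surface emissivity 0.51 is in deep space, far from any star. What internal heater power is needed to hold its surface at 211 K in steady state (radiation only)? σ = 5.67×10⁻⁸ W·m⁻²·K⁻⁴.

P ≈ 220 W

P = εσ·4πr²·T⁴.
4πr² = 3.843 m²; T⁴ = 1.982×10⁹ K⁴.
P = 0.51·5.67×10⁻⁸·3.843·1.982×10⁹.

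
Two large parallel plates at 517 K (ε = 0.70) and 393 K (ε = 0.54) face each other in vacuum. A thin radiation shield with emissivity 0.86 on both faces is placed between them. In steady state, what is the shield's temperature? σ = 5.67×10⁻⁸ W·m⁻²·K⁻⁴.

In steady state the net flux on the hot side equals that on the cold side.
σ(T₁⁴−T_s⁴)/D₁ = σ(T_s⁴−T₂⁴)/D₂, with D₁ = 1/ε₁+1/ε_s−1 = 1.591, D₂ = 1/ε_s+1/ε₂−1 = 2.015.
Solve for T_s⁴: T_s⁴ = (D₂·T₁⁴ + D₁·T₂⁴)/(D₁+D₂) = 5.044×10¹⁰ K⁴.

T_s ≈ 474 K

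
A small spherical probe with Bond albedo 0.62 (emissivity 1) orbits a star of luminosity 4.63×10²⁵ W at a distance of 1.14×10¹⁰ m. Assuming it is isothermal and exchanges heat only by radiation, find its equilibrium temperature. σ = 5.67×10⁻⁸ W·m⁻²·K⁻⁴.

T ≈ 467 K

First find the stellar flux at distance d: S = L/(4πd²) = 4.63×10²⁵/(4π·(1.14×10¹⁰)²) = 28350 W/m².
For an isothermal sphere, absorbed (1−a)S·πr² = emitted σ·4πr²·T⁴, so T⁴ = (1−a)S/(4σ).
T⁴ = 0.380·28350/(4·5.67×10⁻⁸) = 4.750×10¹⁰ K⁴.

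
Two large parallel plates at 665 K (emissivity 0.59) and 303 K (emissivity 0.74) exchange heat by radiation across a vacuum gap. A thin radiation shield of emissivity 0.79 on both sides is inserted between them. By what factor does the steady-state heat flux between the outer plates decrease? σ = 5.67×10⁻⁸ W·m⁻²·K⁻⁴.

factor ≈ 1.75

Without shield: q₀ = σΔ(T⁴)/(1/ε₁+1/ε₂−1) with denominator 2.046.
With shield the two gaps are in series; the resistances add: (1/ε₁+1/ε_s−1)+(1/ε_s+1/ε₂−1) = 1.961+1.617 = 3.578.
Heat-flux ratio q₀/q = 3.578/2.046.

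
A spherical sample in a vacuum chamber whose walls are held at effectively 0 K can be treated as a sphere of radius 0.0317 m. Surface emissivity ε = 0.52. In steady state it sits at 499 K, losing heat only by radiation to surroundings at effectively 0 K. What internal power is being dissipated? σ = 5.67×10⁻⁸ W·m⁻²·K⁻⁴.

P ≈ 23.1 W

Steady state: P = εσA T⁴.
A = 4πr² = 0.01263 m²; T⁴ = (499)⁴ = 6.200×10¹⁰ K⁴.
P = 0.52 × 5.67×10⁻⁸ × 0.01263 × 6.200×10¹⁰.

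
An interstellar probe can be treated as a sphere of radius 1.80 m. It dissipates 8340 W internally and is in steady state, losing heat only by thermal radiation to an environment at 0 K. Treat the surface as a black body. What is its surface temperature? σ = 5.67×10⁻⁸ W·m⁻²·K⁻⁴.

Steady state: internal power = radiated power, P = εσA T⁴.
Radiating area A = 4πr² = 40.72 m².
T⁴ = P/(εσA) = 8340/(1.0·5.67×10⁻⁸·40.72) = 3.613×10⁹ K⁴.
T = (3.613×10⁹)^(1/4).

T ≈ 245 K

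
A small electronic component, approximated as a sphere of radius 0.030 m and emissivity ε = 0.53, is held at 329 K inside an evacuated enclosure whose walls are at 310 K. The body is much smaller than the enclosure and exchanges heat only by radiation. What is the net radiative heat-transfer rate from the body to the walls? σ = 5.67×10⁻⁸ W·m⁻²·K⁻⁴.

P_net ≈ 0.843 W

For a small grey body in a large enclosure: P_net = εσA(T_body⁴ − T_wall⁴).
A = 4πr² = 0.01131 m²; T_body⁴ − T_wall⁴ = 1.172×10¹⁰ − 9.235×10⁹ = 2.481×10⁹ K⁴.
|P_net| = 0.53·5.67×10⁻⁸·0.01131·2.481×10⁹.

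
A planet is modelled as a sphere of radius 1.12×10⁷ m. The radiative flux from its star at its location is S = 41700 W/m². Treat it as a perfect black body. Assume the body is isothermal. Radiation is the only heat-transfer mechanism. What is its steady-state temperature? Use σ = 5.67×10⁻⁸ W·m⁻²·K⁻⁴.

T ≈ 655 K

At equilibrium, absorbed power = emitted power.
Absorbing cross-section = πr² = 3.941×10¹⁴ m²; emitting surface = 4πr² = 1.576×10¹⁵ m² (ratio 4).
S·A_cross = εσ·A_surf·T⁴  ⇒  T⁴ = S/(4σ).
T⁴ = 1.00·41700/(4·5.67×10⁻⁸) = 1.839×10¹¹ K⁴.
T = (1.839×10¹¹)^(1/4).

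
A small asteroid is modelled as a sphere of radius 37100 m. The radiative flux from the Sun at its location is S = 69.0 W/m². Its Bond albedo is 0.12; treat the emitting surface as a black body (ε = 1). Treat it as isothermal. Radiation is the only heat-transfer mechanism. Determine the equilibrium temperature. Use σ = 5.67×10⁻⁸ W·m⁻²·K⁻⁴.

T ≈ 128 K

At equilibrium, absorbed power = emitted power.
Absorbing cross-section = πr² = 4.324×10⁹ m²; emitting surface = 4πr² = 1.730×10¹⁰ m² (ratio 4).
(1−a)S·A_cross = εσ·A_surf·T⁴  ⇒  T⁴ = (1−a)S/(4σ).
T⁴ = 0.880·69.0/(4·5.67×10⁻⁸) = 2.677×10⁸ K⁴.
T = (2.677×10⁸)^(1/4).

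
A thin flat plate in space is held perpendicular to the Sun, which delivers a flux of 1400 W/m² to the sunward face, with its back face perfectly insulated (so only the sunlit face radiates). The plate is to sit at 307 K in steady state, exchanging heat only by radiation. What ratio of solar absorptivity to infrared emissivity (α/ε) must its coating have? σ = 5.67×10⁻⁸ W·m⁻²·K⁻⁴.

Balance: αS·A = εσ·1A·T⁴ ⇒ α/ε = σT⁴/S.
α/ε = 5.67×10⁻⁸·(307)⁴/1400 = 5.67×10⁻⁸·8.883×10⁹/1400.

α/ε ≈ 0.360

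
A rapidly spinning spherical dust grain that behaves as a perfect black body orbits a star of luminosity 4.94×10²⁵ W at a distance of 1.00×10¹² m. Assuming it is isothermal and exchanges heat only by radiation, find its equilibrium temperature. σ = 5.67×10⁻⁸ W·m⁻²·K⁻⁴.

T ≈ 64.5 K

First find the stellar flux at distance d: S = L/(4πd²) = 4.94×10²⁵/(4π·(1.00×10¹²)²) = 3.931 W/m².
For an isothermal sphere, absorbed (1−a)S·πr² = emitted σ·4πr²·T⁴, so T⁴ = (1−a)S/(4σ).
T⁴ = 1.00·3.931/(4·5.67×10⁻⁸) = 1.733×10⁷ K⁴.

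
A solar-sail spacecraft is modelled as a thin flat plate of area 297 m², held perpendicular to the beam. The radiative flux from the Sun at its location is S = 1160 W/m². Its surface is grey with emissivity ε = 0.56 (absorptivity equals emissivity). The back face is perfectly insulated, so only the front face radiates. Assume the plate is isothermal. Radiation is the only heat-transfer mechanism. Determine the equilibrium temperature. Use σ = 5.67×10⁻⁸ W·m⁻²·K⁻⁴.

T ≈ 378 K

At equilibrium, absorbed power = emitted power.
Absorbing cross-section = A = 297.0 m²; emitting surface = A = 297.0 m² (ratio 1).
εS·A_cross = εσ·A_surf·T⁴  ⇒  T⁴ = S/(1σ)   (ε cancels).
T⁴ = 1160/(1·5.67×10⁻⁸) = 2.046×10¹⁰ K⁴.
T = (2.046×10¹⁰)^(1/4).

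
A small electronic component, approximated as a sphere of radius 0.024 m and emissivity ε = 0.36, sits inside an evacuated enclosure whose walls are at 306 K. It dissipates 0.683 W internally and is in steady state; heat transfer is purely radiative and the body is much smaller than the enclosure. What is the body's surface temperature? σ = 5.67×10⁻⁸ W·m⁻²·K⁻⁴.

For a small grey body in a large enclosure, net radiated power = εσA(T⁴ − T_w⁴).
Steady state: P = εσA(T⁴ − T_w⁴) with A = 4πr² = 0.007238 m².
T⁴ = P/(εσA) + T_w⁴ = 0.683/(0.36·5.67×10⁻⁸·0.007238) + (306)⁴
    = 4.623×10⁹ + 8.768×10⁹ = 1.339×10¹⁰ K⁴.

T ≈ 340 K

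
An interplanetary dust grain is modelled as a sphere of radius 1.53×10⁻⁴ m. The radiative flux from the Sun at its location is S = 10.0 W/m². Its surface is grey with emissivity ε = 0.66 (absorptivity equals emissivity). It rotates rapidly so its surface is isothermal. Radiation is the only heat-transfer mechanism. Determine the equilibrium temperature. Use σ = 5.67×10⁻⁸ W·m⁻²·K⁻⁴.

At equilibrium, absorbed power = emitted power.
Absorbing cross-section = πr² = 7.354×10⁻⁸ m²; emitting surface = 4πr² = 2.942×10⁻⁷ m² (ratio 4).
εS·A_cross = εσ·A_surf·T⁴  ⇒  T⁴ = S/(4σ)   (ε cancels).
T⁴ = 10.0/(4·5.67×10⁻⁸) = 4.409×10⁷ K⁴.
T = (4.409×10⁷)^(1/4).

T ≈ 81.5 K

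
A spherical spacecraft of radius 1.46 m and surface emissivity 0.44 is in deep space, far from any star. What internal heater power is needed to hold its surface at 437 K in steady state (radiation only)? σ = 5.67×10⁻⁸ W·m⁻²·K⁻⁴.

P ≈ 24400 W

P = εσ·4πr²·T⁴.
4πr² = 26.79 m²; T⁴ = 3.647×10¹⁰ K⁴.
P = 0.44·5.67×10⁻⁸·26.79·3.647×10¹⁰.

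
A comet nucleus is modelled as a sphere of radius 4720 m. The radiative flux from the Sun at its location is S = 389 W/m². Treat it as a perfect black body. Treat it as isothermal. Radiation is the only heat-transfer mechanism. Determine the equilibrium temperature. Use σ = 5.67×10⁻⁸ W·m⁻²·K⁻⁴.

T ≈ 204 K

At equilibrium, absorbed power = emitted power.
Absorbing cross-section = πr² = 6.999×10⁷ m²; emitting surface = 4πr² = 2.800×10⁸ m² (ratio 4).
S·A_cross = εσ·A_surf·T⁴  ⇒  T⁴ = S/(4σ).
T⁴ = 1.00·389/(4·5.67×10⁻⁸) = 1.715×10⁹ K⁴.
T = (1.715×10⁹)^(1/4).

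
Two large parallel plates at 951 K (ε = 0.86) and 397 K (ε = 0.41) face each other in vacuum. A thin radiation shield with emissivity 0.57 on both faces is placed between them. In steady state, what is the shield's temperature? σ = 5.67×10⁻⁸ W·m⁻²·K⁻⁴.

In steady state the net flux on the hot side equals that on the cold side.
σ(T₁⁴−T_s⁴)/D₁ = σ(T_s⁴−T₂⁴)/D₂, with D₁ = 1/ε₁+1/ε_s−1 = 1.917, D₂ = 1/ε_s+1/ε₂−1 = 3.193.
Solve for T_s⁴: T_s⁴ = (D₂·T₁⁴ + D₁·T₂⁴)/(D₁+D₂) = 5.204×10¹¹ K⁴.

T_s ≈ 849 K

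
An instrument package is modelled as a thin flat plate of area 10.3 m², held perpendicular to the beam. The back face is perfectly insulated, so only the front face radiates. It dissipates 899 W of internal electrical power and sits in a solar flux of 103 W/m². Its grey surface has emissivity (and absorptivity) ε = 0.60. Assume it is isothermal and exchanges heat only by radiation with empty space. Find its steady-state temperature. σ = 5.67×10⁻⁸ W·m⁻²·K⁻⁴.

T ≈ 257 K

At steady state, absorbed solar power + internal power = radiated power.
Absorbed: α·S·A_cross = 0.60·103·10.30 = 636.5 W (cross-section A).
Total input = 636.5 + 899 = 1536 W.
Radiated: εσ·A_surf·T⁴ with A_surf = A = 10.30 m².
T⁴ = 1536/(0.60·5.67×10⁻⁸·10.30) = 4.382×10⁹ K⁴.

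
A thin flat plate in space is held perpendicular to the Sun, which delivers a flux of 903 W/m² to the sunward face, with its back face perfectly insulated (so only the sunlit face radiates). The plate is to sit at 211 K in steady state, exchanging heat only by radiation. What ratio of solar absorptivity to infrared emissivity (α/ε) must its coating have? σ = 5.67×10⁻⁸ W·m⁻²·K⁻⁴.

Balance: αS·A = εσ·1A·T⁴ ⇒ α/ε = σT⁴/S.
α/ε = 5.67×10⁻⁸·(211)⁴/903 = 5.67×10⁻⁸·1.982×10⁹/903.

α/ε ≈ 0.124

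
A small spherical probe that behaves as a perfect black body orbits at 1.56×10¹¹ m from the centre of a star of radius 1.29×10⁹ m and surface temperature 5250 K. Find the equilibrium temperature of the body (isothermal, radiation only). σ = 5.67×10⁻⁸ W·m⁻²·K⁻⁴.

The star's surface emits σT_*⁴; at distance d the flux is S = σT_*⁴(R_*/d)².
S = 5.67×10⁻⁸·(5250)⁴·(1.29×10⁹/1.56×10¹¹)² = 2945 W/m².
For an isothermal sphere T⁴ = (1−a)S/(4σ) = 1.299×10¹⁰ K⁴.

T ≈ 338 K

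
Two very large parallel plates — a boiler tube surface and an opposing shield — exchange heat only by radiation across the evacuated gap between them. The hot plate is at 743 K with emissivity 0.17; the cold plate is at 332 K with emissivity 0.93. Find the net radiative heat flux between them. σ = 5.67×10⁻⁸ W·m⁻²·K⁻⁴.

For two infinite grey parallel plates, q = σ(T₁⁴ − T₂⁴)/(1/ε₁ + 1/ε₂ − 1).
T₁⁴ − T₂⁴ = 3.048×10¹¹ − 1.215×10¹⁰ = 2.926×10¹¹ K⁴.
1/ε₁ + 1/ε₂ − 1 = 5.882 + 1.075 − 1 = 5.958.
q = 5.67×10⁻⁸ × 2.926×10¹¹ / 5.958.

q ≈ 2780 W/m²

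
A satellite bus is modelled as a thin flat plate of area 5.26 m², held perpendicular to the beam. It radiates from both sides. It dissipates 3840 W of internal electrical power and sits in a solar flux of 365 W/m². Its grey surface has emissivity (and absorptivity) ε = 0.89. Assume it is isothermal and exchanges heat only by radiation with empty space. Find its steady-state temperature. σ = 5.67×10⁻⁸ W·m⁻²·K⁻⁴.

T ≈ 320 K

At steady state, absorbed solar power + internal power = radiated power.
Absorbed: α·S·A_cross = 0.89·365·5.260 = 1709 W (cross-section A).
Total input = 1709 + 3840 = 5549 W.
Radiated: εσ·A_surf·T⁴ with A_surf = 2A = 10.52 m².
T⁴ = 5549/(0.89·5.67×10⁻⁸·10.52) = 1.045×10¹⁰ K⁴.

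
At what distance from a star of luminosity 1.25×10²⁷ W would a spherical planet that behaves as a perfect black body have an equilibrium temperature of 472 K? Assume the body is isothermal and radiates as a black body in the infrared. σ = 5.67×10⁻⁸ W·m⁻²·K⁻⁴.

For an isothermal black-emitting sphere, (1−a)S·πr² = σ·4πr²·T⁴ ⇒ S = 4σT⁴/(1−a).
S = 4·5.67×10⁻⁸·(472)⁴/1.00 = 11260 W/m².
Flux falls as S = L/(4πd²), so d = √(L/(4πS)) = √(1.25×10²⁷/(4π·11260)).

d ≈ 9.40×10¹⁰ m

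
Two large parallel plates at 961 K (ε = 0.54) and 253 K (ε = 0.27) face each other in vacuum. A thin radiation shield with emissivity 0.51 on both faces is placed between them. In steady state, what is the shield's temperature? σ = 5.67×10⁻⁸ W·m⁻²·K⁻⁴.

In steady state the net flux on the hot side equals that on the cold side.
σ(T₁⁴−T_s⁴)/D₁ = σ(T_s⁴−T₂⁴)/D₂, with D₁ = 1/ε₁+1/ε_s−1 = 2.813, D₂ = 1/ε_s+1/ε₂−1 = 4.664.
Solve for T_s⁴: T_s⁴ = (D₂·T₁⁴ + D₁·T₂⁴)/(D₁+D₂) = 5.336×10¹¹ K⁴.

T_s ≈ 855 K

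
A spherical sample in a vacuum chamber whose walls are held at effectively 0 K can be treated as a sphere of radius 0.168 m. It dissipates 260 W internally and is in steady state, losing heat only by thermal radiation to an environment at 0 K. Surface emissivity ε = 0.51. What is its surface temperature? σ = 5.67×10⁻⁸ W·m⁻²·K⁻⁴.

Steady state: internal power = radiated power, P = εσA T⁴.
Radiating area A = 4πr² = 0.3547 m².
T⁴ = P/(εσA) = 260/(0.51·5.67×10⁻⁸·0.3547) = 2.535×10¹⁰ K⁴.
T = (2.535×10¹⁰)^(1/4).

T ≈ 399 K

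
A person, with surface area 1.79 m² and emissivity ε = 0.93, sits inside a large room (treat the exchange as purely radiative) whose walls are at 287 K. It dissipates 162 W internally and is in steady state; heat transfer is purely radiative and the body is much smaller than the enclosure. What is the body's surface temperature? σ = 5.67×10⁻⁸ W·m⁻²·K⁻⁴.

T ≈ 304 K

For a small grey body in a large enclosure, net radiated power = εσA(T⁴ − T_w⁴).
Steady state: P = εσA(T⁴ − T_w⁴) with A = 1.79 m².
T⁴ = P/(εσA) + T_w⁴ = 162/(0.93·5.67×10⁻⁸·1.790) + (287)⁴
    = 1.716×10⁹ + 6.785×10⁹ = 8.501×10⁹ K⁴.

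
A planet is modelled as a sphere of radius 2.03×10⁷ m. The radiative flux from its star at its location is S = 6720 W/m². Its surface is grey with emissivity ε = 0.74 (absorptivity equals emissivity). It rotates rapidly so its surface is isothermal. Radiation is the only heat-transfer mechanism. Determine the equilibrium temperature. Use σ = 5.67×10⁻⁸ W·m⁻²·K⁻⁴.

At equilibrium, absorbed power = emitted power.
Absorbing cross-section = πr² = 1.295×10¹⁵ m²; emitting surface = 4πr² = 5.178×10¹⁵ m² (ratio 4).
εS·A_cross = εσ·A_surf·T⁴  ⇒  T⁴ = S/(4σ)   (ε cancels).
T⁴ = 6720/(4·5.67×10⁻⁸) = 2.963×10¹⁰ K⁴.
T = (2.963×10¹⁰)^(1/4).

T ≈ 415 K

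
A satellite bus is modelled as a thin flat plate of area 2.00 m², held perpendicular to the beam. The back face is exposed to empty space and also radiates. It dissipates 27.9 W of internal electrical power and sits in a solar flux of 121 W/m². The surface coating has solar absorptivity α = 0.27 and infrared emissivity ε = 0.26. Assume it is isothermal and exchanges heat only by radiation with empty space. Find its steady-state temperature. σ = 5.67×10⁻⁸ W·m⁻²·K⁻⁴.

At steady state, absorbed solar power + internal power = radiated power.
Absorbed: α·S·A_cross = 0.27·121·2.000 = 65.34 W (cross-section A).
Total input = 65.34 + 27.9 = 93.24 W.
Radiated: εσ·A_surf·T⁴ with A_surf = 2A = 4.000 m².
T⁴ = 93.24/(0.26·5.67×10⁻⁸·4.000) = 1.581×10⁹ K⁴.

T ≈ 199 K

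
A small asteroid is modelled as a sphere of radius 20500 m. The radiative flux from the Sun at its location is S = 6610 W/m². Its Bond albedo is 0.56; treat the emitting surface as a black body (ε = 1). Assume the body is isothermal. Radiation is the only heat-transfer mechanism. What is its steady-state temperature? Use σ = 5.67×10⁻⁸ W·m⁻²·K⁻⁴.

At equilibrium, absorbed power = emitted power.
Absorbing cross-section = πr² = 1.320×10⁹ m²; emitting surface = 4πr² = 5.281×10⁹ m² (ratio 4).
(1−a)S·A_cross = εσ·A_surf·T⁴  ⇒  T⁴ = (1−a)S/(4σ).
T⁴ = 0.440·6610/(4·5.67×10⁻⁸) = 1.282×10¹⁰ K⁴.
T = (1.282×10¹⁰)^(1/4).

T ≈ 337 K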